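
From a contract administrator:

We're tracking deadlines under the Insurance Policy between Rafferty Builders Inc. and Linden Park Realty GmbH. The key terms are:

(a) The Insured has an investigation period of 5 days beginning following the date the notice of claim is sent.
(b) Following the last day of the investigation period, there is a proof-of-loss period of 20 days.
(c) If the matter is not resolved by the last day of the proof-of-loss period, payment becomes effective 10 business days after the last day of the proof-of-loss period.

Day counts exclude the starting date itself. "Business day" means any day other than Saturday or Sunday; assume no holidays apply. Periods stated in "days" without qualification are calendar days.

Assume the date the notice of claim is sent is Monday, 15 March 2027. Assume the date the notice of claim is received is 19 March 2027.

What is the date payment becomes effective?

The last day of the investigation period: 15 March 2027 + 5 days = 20 March 2027.
Adding 20 calendar days to 20 March 2027 gives 9 April 2027, which is the last day of the proof-of-loss period.
From Friday, 9 April 2027, 10 business days (Apr 12, Apr 13, Apr 14, Apr 15, Apr 16, Apr 19, Apr 20, Apr 21, Apr 22, Apr 23, skipping weekends) brings us to Friday, 23 April 2027, which is the date payment becomes effective.

23 April 2027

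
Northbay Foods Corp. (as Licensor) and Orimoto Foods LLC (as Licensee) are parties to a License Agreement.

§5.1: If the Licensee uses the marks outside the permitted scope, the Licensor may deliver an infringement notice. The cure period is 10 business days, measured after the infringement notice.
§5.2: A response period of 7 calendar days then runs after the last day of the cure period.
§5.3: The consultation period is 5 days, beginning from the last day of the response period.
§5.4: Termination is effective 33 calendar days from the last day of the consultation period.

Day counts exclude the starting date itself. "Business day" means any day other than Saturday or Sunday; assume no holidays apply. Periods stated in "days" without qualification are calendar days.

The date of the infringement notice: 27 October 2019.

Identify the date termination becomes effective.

23 December 2019

The last day of the cure period: counting 10 business days from Sunday, 27 October 2019 (Oct 28, Oct 29, Oct 30, Oct 31, Nov 1, Nov 4, Nov 5, Nov 6, Nov 7, Nov 8, skipping weekends) reaches Friday, 8 November 2019.
The last day of the response period: 8 November 2019 + 7 days = 15 November 2019.
Adding 5 calendar days to 15 November 2019 gives 20 November 2019, which is the last day of the consultation period.
The date termination becomes effective: 20 November 2019 + 33 days = 23 December 2019.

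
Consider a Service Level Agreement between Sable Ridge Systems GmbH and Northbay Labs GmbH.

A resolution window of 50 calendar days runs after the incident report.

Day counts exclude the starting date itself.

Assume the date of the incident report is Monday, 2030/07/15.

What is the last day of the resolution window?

2030/09/03

Adding 50 calendar days to 2030/07/15 gives 2030/09/03, which is the last day of the resolution window.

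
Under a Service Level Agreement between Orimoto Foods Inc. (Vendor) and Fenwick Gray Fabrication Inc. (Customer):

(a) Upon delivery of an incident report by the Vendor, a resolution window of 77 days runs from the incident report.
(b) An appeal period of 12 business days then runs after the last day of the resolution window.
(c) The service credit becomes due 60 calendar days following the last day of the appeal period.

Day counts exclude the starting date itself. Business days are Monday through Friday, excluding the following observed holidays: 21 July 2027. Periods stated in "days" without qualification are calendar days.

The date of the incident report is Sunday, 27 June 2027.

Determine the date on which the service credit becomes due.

Adding 77 calendar days to 27 June 2027 gives 12 September 2027, which is the last day of the resolution window.
From Sunday, 12 September 2027, 12 business days (Sep 13, Sep 14, Sep 15, Sep 16, …, Sep 24, Sep 27, Sep 28, skipping weekends) brings us to Tuesday, 28 September 2027, which is the last day of the appeal period.
The date on which the service credit becomes due: 60 calendar days after 28 September 2027 is 27 November 2027.

27 November 2027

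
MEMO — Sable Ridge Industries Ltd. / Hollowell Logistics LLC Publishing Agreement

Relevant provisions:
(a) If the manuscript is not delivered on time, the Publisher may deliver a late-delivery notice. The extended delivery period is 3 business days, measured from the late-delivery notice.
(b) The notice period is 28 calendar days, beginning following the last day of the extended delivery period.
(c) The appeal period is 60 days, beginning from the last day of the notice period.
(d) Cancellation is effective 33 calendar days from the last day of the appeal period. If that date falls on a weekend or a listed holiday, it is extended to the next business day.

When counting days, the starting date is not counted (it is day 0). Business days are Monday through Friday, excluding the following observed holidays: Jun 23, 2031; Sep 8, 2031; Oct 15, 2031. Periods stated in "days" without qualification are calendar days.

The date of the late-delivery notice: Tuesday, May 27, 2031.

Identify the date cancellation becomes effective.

The last day of the extended delivery period: 3 business days after Tuesday, May 27, 2031, skipping weekends — May 28, May 29, May 30 — lands on Friday, May 30, 2031.
The last day of the notice period: May 30, 2031 + 28 days = Jun 27, 2031.
Adding 60 calendar days to Jun 27, 2031 gives Aug 26, 2031, which is the last day of the appeal period.
The date cancellation becomes effective: Aug 26, 2031 + 33 days = Sep 28, 2031. That falls on a Sunday, so it rolls to the next business day, Monday, Sep 29, 2031.

Sep 29, 2031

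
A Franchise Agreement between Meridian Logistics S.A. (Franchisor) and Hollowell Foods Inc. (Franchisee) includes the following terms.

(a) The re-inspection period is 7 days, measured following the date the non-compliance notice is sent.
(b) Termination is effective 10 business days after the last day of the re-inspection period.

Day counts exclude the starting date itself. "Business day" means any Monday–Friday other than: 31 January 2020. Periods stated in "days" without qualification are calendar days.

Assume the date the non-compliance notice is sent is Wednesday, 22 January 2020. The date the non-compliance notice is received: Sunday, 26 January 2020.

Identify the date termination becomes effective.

13 February 2020

The last day of the re-inspection period: 7 calendar days after 22 January 2020 is 29 January 2020.
From Wednesday, 29 January 2020, 10 business days (Jan 30, Feb 3, Feb 4, Feb 5, Feb 6, Feb 7, Feb 10, Feb 11, Feb 12, Feb 13, skipping weekends and the listed holiday on Jan 31) brings us to Thursday, 13 February 2020, which is the date termination becomes effective.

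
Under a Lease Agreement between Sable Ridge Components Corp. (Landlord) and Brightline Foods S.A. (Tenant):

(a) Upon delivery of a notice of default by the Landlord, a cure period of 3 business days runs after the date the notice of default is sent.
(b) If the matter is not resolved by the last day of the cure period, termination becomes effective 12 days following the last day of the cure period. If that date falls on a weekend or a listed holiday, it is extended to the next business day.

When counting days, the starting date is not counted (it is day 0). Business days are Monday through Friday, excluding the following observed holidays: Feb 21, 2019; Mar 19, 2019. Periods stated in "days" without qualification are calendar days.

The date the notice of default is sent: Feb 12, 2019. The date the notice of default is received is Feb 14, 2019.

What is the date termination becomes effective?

From Tuesday, Feb 12, 2019, 3 business days (Feb 13, Feb 14, Feb 15, skipping weekends) brings us to Friday, Feb 15, 2019, which is the last day of the cure period.
Adding 12 calendar days to Feb 15, 2019 gives Feb 27, 2019, which is the date termination becomes effective. Feb 27, 2019 is a Wednesday and is not a listed holiday, so no roll-forward applies.

Feb 27, 2019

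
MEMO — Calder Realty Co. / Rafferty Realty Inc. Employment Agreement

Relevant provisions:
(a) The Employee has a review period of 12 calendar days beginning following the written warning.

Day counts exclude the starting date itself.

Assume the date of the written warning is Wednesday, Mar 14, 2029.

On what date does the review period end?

The last day of the review period: Mar 14, 2029 + 12 days = Mar 26, 2029.

Mar 26, 2029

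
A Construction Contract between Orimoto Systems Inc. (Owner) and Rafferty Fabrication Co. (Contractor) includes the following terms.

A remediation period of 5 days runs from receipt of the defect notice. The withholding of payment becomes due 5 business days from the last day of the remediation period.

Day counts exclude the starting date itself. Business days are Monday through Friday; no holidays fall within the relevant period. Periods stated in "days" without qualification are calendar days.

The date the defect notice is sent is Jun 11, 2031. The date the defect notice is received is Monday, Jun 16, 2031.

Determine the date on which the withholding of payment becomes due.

Jun 27, 2031

Adding 5 calendar days to Jun 16, 2031 gives Jun 21, 2031, which is the last day of the remediation period.
The date on which the withholding of payment becomes due: counting 5 business days from Saturday, Jun 21, 2031 (Jun 23, Jun 24, Jun 25, Jun 26, Jun 27, skipping weekends) reaches Friday, Jun 27, 2031.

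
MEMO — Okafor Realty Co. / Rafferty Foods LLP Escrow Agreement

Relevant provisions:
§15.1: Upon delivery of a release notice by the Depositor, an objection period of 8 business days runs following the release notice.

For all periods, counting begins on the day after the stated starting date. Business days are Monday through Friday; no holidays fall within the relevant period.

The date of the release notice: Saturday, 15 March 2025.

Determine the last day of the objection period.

26 March 2025

The last day of the objection period: 8 business days after Saturday, 15 March 2025, skipping weekends — Mar 17, Mar 18, Mar 19, Mar 20, Mar 21, Mar 24, Mar 25, Mar 26 — lands on Wednesday, 26 March 2025.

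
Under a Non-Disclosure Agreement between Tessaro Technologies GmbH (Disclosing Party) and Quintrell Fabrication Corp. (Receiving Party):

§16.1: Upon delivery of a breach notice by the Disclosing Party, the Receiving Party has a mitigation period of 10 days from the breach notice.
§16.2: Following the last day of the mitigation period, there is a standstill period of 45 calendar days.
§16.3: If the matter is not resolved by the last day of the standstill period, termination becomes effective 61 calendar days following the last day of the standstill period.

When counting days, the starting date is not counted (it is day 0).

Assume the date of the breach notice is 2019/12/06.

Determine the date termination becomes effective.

Adding 10 calendar days to 2019/12/06 gives 2019/12/16, which is the last day of the mitigation period.
Adding 45 calendar days to 2019/12/16 gives 2020/01/30, which is the last day of the standstill period.
The date termination becomes effective: 61 calendar days after 2020/01/30 is 2020/03/31.

2020/03/31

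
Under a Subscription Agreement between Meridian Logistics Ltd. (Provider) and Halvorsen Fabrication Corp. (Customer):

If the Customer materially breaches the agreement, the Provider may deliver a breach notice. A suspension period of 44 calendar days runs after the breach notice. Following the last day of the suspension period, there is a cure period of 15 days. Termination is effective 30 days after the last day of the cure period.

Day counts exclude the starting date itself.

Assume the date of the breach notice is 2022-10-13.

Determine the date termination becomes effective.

2023-01-10

Adding 44 calendar days to 2022-10-13 gives 2022-11-26, which is the last day of the suspension period.
The last day of the cure period: 2022-11-26 + 15 days = 2022-12-11.
The date termination becomes effective: 2022-12-11 + 30 days = 2023-01-10.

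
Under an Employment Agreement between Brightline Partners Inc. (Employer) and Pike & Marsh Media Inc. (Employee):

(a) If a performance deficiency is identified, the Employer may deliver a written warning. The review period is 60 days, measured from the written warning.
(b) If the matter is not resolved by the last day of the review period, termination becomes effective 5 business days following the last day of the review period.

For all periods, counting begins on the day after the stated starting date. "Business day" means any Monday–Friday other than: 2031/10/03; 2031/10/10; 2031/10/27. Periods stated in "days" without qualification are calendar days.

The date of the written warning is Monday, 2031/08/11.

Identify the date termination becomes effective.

The last day of the review period: 2031/08/11 + 60 days = 2031/10/10.
The date termination becomes effective: 5 business days after Friday, 2031/10/10, skipping weekends — Oct 13, Oct 14, Oct 15, Oct 16, Oct 17 — lands on Friday, 2031/10/17.

2031/10/17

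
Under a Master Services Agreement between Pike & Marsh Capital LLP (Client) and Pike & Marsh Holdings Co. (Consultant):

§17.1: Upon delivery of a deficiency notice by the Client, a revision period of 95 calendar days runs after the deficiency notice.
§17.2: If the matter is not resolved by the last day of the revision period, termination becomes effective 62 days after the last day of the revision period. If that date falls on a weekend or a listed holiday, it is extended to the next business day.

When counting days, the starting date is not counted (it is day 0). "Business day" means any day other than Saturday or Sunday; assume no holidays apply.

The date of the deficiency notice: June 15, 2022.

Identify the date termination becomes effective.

November 21, 2022

Adding 95 calendar days to June 15, 2022 gives September 18, 2022, which is the last day of the revision period.
The date termination becomes effective: 62 calendar days after September 18, 2022 is November 19, 2022. That falls on a Saturday, so it rolls to the next business day, Monday, November 21, 2022.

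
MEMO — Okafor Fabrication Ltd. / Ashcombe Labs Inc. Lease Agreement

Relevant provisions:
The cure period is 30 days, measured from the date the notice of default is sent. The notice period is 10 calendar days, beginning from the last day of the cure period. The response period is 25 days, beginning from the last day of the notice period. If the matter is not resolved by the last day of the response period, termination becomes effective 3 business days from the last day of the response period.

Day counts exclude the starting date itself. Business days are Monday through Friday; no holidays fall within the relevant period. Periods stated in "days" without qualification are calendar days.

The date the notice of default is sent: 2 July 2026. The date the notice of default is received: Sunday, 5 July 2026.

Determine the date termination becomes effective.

9 September 2026

Adding 30 calendar days to 2 July 2026 gives 1 August 2026, which is the last day of the cure period.
The last day of the notice period: 1 August 2026 + 10 days = 11 August 2026.
The last day of the response period: 25 calendar days after 11 August 2026 is 5 September 2026.
The date termination becomes effective: counting 3 business days from Saturday, 5 September 2026 (Sep 7, Sep 8, Sep 9, skipping weekends) reaches Wednesday, 9 September 2026.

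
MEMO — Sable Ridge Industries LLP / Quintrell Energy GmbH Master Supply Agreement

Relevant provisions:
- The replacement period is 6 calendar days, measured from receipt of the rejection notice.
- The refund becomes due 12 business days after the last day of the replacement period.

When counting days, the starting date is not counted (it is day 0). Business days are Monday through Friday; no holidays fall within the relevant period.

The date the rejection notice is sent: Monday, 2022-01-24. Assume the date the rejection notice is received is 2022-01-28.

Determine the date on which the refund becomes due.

Adding 6 calendar days to 2022-01-28 gives 2022-02-03, which is the last day of the replacement period.
The date on which the refund becomes due: counting 12 business days from Thursday, 2022-02-03 (Feb 4, Feb 7, Feb 8, Feb 9, …, Feb 17, Feb 18, Feb 21, skipping weekends) reaches Monday, 2022-02-21.

2022-02-21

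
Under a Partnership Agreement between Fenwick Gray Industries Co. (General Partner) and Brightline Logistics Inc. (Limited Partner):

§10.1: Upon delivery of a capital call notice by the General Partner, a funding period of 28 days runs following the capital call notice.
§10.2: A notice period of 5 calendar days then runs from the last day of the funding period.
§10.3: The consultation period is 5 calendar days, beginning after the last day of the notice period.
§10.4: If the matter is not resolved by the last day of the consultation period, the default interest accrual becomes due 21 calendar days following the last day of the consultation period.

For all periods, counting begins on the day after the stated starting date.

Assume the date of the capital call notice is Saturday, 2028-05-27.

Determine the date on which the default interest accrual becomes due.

2028-07-25

The last day of the funding period: 28 calendar days after 2028-05-27 is 2028-06-24.
The last day of the notice period: 2028-06-24 + 5 days = 2028-06-29.
The last day of the consultation period: 5 calendar days after 2028-06-29 is 2028-07-04.
Adding 21 calendar days to 2028-07-04 gives 2028-07-25, which is the date on which the default interest accrual becomes due.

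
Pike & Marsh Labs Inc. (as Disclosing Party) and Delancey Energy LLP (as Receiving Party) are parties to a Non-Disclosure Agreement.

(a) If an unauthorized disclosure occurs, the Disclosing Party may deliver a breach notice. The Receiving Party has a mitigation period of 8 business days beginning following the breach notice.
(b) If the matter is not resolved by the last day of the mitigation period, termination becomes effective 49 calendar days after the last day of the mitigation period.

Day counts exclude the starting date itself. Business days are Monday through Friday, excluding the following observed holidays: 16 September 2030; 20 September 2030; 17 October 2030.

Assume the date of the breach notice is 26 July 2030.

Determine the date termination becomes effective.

The last day of the mitigation period: counting 8 business days from Friday, 26 July 2030 (Jul 29, Jul 30, Jul 31, Aug 1, Aug 2, Aug 5, Aug 6, Aug 7, skipping weekends) reaches Wednesday, 7 August 2030.
The date termination becomes effective: 49 calendar days after 7 August 2030 is 25 September 2030.

25 September 2030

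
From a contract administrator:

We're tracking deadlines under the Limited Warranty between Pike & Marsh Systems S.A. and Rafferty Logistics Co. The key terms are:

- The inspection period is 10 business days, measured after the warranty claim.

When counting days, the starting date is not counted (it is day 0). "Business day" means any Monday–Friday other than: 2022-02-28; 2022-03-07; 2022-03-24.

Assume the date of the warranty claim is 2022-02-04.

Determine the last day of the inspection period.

The last day of the inspection period: counting 10 business days from Friday, 2022-02-04 (Feb 7, Feb 8, Feb 9, Feb 10, Feb 11, Feb 14, Feb 15, Feb 16, Feb 17, Feb 18, skipping weekends) reaches Friday, 2022-02-18.

2022-02-18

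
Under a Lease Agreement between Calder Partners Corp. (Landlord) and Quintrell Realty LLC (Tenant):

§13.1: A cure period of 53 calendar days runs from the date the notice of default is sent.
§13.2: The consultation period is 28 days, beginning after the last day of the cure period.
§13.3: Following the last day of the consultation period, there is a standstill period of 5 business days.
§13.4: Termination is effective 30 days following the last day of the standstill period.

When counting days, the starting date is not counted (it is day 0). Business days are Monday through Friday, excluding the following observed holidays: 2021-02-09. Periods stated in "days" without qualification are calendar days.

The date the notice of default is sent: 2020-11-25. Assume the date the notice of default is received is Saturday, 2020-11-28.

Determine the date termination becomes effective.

Adding 53 calendar days to 2020-11-25 gives 2021-01-17, which is the last day of the cure period.
The last day of the consultation period: 2021-01-17 + 28 days = 2021-02-14.
The last day of the standstill period: counting 5 business days from Sunday, 2021-02-14 (Feb 15, Feb 16, Feb 17, Feb 18, Feb 19, skipping weekends) reaches Friday, 2021-02-19.
Adding 30 calendar days to 2021-02-19 gives 2021-03-21, which is the date termination becomes effective.

2021-03-21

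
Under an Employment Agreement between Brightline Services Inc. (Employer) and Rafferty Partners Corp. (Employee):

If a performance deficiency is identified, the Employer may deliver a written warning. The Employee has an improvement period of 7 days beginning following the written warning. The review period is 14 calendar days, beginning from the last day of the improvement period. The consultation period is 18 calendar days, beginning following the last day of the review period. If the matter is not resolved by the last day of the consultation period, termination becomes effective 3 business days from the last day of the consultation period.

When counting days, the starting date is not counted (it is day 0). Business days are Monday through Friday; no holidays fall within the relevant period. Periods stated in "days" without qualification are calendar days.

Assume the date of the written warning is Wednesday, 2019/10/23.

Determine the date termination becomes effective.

2019/12/04

The last day of the improvement period: 2019/10/23 + 7 days = 2019/10/30.
The last day of the review period: 14 calendar days after 2019/10/30 is 2019/11/13.
The last day of the consultation period: 2019/11/13 + 18 days = 2019/12/01.
The date termination becomes effective: 3 business days after Sunday, 2019/12/01, skipping weekends — Dec 2, Dec 3, Dec 4 — lands on Wednesday, 2019/12/04.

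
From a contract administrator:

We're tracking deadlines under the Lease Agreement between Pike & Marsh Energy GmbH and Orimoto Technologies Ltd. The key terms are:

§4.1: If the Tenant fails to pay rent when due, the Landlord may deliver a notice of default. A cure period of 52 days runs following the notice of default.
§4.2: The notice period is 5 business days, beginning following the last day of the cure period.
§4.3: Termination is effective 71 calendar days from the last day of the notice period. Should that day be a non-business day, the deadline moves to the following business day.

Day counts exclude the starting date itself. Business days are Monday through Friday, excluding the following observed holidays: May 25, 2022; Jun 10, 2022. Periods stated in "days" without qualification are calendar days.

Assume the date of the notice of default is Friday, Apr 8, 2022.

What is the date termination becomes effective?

The last day of the cure period: 52 calendar days after Apr 8, 2022 is May 30, 2022.
From Monday, May 30, 2022, 5 business days (May 31, Jun 1, Jun 2, Jun 3, Jun 6, skipping weekends) brings us to Monday, Jun 6, 2022, which is the last day of the notice period.
Adding 71 calendar days to Jun 6, 2022 gives Aug 16, 2022, which is the date termination becomes effective. Aug 16, 2022 is a Tuesday and is not a listed holiday, so no roll-forward applies.

Aug 16, 2022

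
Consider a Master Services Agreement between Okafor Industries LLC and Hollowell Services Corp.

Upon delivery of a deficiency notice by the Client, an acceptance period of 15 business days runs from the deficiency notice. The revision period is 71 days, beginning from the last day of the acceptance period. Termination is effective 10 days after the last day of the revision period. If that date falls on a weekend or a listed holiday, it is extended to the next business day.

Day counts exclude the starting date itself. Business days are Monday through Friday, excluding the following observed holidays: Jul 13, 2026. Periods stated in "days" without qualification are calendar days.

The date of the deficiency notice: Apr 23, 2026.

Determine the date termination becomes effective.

The last day of the acceptance period: counting 15 business days from Thursday, Apr 23, 2026 (Apr 24, Apr 27, Apr 28, Apr 29, …, May 12, May 13, May 14, skipping weekends) reaches Thursday, May 14, 2026.
The last day of the revision period: May 14, 2026 + 71 days = Jul 24, 2026.
Adding 10 calendar days to Jul 24, 2026 gives Aug 3, 2026, which is the date termination becomes effective. Aug 3, 2026 is a Monday and is not a listed holiday, so no roll-forward applies.

Aug 3, 2026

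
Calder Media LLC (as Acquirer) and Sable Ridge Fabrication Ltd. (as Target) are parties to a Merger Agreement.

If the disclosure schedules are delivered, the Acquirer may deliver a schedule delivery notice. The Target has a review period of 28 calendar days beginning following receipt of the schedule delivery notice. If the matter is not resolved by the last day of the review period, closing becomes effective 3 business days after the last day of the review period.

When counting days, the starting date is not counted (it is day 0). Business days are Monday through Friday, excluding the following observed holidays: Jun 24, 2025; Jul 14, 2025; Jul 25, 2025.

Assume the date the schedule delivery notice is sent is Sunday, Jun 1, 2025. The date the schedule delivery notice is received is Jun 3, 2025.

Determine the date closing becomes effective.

Jul 4, 2025

The last day of the review period: Jun 3, 2025 + 28 days = Jul 1, 2025.
The date closing becomes effective: counting 3 business days from Tuesday, Jul 1, 2025 (Jul 2, Jul 3, Jul 4, skipping weekends) reaches Friday, Jul 4, 2025.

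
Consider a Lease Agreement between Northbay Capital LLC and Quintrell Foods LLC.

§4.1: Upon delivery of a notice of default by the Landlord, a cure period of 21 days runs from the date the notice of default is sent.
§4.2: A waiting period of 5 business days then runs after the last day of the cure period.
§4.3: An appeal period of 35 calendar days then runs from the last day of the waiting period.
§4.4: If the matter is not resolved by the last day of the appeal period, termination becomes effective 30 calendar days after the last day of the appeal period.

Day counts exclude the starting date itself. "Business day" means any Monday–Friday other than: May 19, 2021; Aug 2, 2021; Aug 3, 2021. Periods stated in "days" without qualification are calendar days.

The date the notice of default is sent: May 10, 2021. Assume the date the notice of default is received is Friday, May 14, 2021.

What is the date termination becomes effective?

The last day of the cure period: 21 calendar days after May 10, 2021 is May 31, 2021.
The last day of the waiting period: counting 5 business days from Monday, May 31, 2021 (Jun 1, Jun 2, Jun 3, Jun 4, Jun 7, skipping weekends) reaches Monday, Jun 7, 2021.
The last day of the appeal period: 35 calendar days after Jun 7, 2021 is Jul 12, 2021.
The date termination becomes effective: Jul 12, 2021 + 30 days = Aug 11, 2021.

Aug 11, 2021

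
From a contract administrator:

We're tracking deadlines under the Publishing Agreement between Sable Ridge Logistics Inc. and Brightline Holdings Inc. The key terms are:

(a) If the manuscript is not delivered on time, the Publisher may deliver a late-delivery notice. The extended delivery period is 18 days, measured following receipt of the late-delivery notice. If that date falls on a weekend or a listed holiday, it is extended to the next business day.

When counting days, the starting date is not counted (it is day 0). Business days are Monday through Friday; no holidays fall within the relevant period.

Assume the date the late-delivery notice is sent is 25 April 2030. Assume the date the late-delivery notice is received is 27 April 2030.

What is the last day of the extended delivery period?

The last day of the extended delivery period: 18 calendar days after 27 April 2030 is 15 May 2030. 15 May 2030 is a Wednesday, so no roll-forward applies.

15 May 2030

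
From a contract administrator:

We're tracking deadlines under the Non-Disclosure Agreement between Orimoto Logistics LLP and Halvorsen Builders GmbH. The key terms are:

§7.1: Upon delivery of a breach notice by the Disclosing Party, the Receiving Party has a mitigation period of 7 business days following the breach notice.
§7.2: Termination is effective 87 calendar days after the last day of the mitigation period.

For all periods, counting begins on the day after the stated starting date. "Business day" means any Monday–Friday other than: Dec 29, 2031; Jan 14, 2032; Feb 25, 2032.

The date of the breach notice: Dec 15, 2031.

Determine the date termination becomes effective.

From Monday, Dec 15, 2031, 7 business days (Dec 16, Dec 17, Dec 18, Dec 19, Dec 22, Dec 23, Dec 24, skipping weekends) brings us to Wednesday, Dec 24, 2031, which is the last day of the mitigation period.
Adding 87 calendar days to Dec 24, 2031 gives Mar 20, 2032, which is the date termination becomes effective.

Mar 20, 2032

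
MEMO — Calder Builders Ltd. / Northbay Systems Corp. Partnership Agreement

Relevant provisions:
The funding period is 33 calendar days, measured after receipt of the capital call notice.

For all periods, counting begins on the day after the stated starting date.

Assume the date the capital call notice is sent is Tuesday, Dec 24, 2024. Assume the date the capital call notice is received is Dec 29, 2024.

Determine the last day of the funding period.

Adding 33 calendar days to Dec 29, 2024 gives Jan 31, 2025, which is the last day of the funding period.

Jan 31, 2025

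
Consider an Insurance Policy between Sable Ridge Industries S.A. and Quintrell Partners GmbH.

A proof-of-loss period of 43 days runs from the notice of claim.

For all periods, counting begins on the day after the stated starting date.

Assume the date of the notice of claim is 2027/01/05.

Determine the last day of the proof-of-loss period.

Adding 43 calendar days to 2027/01/05 gives 2027/02/17, which is the last day of the proof-of-loss period.

2027/02/17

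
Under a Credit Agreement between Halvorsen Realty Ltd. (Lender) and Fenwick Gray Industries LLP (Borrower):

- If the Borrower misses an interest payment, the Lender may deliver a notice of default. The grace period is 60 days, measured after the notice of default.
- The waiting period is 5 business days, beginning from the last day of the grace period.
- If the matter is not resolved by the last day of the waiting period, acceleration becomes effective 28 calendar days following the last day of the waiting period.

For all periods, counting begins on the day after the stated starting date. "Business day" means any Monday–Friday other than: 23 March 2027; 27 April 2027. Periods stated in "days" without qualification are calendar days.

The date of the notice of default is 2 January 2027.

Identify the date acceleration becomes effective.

7 April 2027

The last day of the grace period: 60 calendar days after 2 January 2027 is 3 March 2027.
From Wednesday, 3 March 2027, 5 business days (Mar 4, Mar 5, Mar 8, Mar 9, Mar 10, skipping weekends) brings us to Wednesday, 10 March 2027, which is the last day of the waiting period.
Adding 28 calendar days to 10 March 2027 gives 7 April 2027, which is the date acceleration becomes effective.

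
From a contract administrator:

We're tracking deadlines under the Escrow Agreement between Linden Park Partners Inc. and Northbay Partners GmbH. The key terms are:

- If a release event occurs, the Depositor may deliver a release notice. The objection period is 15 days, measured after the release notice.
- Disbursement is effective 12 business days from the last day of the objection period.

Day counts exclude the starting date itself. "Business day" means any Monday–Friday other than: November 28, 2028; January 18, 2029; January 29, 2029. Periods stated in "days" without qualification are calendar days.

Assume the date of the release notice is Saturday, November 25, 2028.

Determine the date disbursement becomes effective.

December 26, 2028

The last day of the objection period: November 25, 2028 + 15 days = December 10, 2028.
The date disbursement becomes effective: 12 business days after Sunday, December 10, 2028, skipping weekends — Dec 11, Dec 12, Dec 13, Dec 14, …, Dec 22, Dec 25, Dec 26 — lands on Tuesday, December 26, 2028.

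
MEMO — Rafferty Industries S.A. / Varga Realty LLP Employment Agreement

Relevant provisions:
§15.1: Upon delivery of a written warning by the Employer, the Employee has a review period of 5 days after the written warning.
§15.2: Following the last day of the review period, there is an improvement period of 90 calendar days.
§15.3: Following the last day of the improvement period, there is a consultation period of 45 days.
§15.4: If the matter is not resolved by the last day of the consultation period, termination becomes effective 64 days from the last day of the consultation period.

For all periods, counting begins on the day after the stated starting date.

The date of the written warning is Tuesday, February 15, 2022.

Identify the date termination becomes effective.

September 7, 2022

The last day of the review period: 5 calendar days after February 15, 2022 is February 20, 2022.
The last day of the improvement period: 90 calendar days after February 20, 2022 is May 21, 2022.
Adding 45 calendar days to May 21, 2022 gives July 5, 2022, which is the last day of the consultation period.
The date termination becomes effective: 64 calendar days after July 5, 2022 is September 7, 2022.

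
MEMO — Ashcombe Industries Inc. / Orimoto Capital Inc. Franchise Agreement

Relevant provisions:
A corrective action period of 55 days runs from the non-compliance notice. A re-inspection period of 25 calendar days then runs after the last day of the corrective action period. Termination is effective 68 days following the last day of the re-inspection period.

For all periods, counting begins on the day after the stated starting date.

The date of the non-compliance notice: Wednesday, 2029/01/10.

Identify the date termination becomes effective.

Adding 55 calendar days to 2029/01/10 gives 2029/03/06, which is the last day of the corrective action period.
The last day of the re-inspection period: 25 calendar days after 2029/03/06 is 2029/03/31.
Adding 68 calendar days to 2029/03/31 gives 2029/06/07, which is the date termination becomes effective.

2029/06/07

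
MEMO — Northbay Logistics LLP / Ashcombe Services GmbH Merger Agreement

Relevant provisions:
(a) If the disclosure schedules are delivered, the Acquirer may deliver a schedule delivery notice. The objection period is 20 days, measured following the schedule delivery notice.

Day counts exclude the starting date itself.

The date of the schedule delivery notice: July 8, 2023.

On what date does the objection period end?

The last day of the objection period: 20 calendar days after July 8, 2023 is July 28, 2023.

July 28, 2023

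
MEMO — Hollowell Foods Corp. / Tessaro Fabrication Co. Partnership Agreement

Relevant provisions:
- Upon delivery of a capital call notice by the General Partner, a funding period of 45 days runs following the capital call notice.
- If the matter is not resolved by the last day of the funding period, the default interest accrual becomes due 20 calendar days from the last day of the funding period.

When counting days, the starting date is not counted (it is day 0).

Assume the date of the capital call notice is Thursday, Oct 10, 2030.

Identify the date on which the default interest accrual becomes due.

Dec 14, 2030

The last day of the funding period: Oct 10, 2030 + 45 days = Nov 24, 2030.
The date on which the default interest accrual becomes due: Nov 24, 2030 + 20 days = Dec 14, 2030.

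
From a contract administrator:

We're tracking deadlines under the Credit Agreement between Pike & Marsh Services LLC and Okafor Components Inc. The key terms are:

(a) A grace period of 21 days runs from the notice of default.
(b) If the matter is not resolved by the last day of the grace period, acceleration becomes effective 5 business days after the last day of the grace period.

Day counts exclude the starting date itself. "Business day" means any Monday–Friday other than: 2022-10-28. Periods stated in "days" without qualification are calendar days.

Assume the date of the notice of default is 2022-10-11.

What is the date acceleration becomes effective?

Adding 21 calendar days to 2022-10-11 gives 2022-11-01, which is the last day of the grace period.
The date acceleration becomes effective: counting 5 business days from Tuesday, 2022-11-01 (Nov 2, Nov 3, Nov 4, Nov 7, Nov 8, skipping weekends) reaches Tuesday, 2022-11-08.

2022-11-08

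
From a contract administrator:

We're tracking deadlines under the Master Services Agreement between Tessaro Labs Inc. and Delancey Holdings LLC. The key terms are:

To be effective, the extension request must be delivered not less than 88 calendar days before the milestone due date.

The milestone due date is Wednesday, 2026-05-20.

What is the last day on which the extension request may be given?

Counting back 88 calendar days from 2026-05-20 gives 2026-02-21.

2026-02-21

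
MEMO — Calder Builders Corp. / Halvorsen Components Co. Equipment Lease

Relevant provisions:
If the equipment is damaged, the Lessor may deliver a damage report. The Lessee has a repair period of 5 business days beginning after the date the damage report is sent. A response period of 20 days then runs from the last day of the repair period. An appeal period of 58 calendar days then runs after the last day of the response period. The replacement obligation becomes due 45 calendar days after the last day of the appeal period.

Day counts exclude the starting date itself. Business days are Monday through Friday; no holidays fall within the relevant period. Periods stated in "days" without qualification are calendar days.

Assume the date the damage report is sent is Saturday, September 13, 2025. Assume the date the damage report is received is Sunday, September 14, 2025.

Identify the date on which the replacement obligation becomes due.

From Saturday, September 13, 2025, 5 business days (Sep 15, Sep 16, Sep 17, Sep 18, Sep 19, skipping weekends) brings us to Friday, September 19, 2025, which is the last day of the repair period.
The last day of the response period: September 19, 2025 + 20 days = October 9, 2025.
The last day of the appeal period: 58 calendar days after October 9, 2025 is December 6, 2025.
The date on which the replacement obligation becomes due: December 6, 2025 + 45 days = January 20, 2026.

January 20, 2026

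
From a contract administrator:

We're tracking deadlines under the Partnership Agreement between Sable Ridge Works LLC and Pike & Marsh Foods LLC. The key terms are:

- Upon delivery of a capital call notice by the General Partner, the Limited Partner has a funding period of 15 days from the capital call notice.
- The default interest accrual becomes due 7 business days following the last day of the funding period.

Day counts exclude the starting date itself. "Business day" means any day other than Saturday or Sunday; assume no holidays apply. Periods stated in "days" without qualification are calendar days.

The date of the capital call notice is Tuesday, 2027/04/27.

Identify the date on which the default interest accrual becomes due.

Adding 15 calendar days to 2027/04/27 gives 2027/05/12, which is the last day of the funding period.
From Wednesday, 2027/05/12, 7 business days (May 13, May 14, May 17, May 18, May 19, May 20, May 21, skipping weekends) brings us to Friday, 2027/05/21, which is the date on which the default interest accrual becomes due.

2027/05/21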